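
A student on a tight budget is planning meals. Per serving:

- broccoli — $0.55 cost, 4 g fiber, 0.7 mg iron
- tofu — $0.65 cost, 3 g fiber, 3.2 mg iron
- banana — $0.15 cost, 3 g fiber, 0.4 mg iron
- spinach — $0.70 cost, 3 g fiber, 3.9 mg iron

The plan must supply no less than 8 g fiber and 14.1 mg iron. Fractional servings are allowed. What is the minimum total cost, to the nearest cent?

broccoli only: max(8/4, 14.1/0.7) = 20.14 servings → $11.08.
tofu only: max(8/3, 14.1/3.2) = 4.406 servings → $2.86.
banana only: max(8/3, 14.1/0.4) = 35.25 servings → $5.29.
spinach only: max(8/3, 14.1/3.9) = 3.615 servings → $2.53.
broccoli + tofu: the both-tight solution has a negative serving — not a feasible corner.
broccoli + banana with both targets exact would need a negative amount; discard.
broccoli + spinach with both targets exact would need a negative amount; discard.
tofu + banana: intersection lies outside the first quadrant.
tofu + spinach: intersection lies outside the first quadrant.
banana + spinach: intersection lies outside the first quadrant.
So the least-cost plan costs $2.53.

$2.53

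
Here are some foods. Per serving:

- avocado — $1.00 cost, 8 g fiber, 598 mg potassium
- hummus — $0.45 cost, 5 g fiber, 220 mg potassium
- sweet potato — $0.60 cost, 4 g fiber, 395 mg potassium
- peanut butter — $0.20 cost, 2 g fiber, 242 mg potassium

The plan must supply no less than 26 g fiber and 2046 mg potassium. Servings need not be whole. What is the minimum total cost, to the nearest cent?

$2.46

avocado only: max(26/8, 2046/598) = 3.421 servings → $3.42.
hummus only: max(26/5, 2046/220) = 9.3 servings → $4.18.
sweet potato only: max(26/4, 2046/395) = 6.5 servings → $3.90.
peanut butter only: max(26/2, 2046/242) = 13 servings → $2.60.
avocado + hummus: the both-tight solution has a negative serving — not a feasible corner.
avocado + sweet potato with both tight: 2.716 servings and 1.068 servings → $3.36.
avocado + peanut butter with both tight: 2.973 servings and 1.108 servings → $3.19.
hummus + sweet potato with both tight: 1.905 servings and 4.119 servings → $3.33.
hummus + peanut butter with both tight: 2.857 servings and 5.857 servings → $2.46.
sweet potato + peanut butter with both targets exact would need a negative amount; discard.
So the least-cost plan costs $2.46.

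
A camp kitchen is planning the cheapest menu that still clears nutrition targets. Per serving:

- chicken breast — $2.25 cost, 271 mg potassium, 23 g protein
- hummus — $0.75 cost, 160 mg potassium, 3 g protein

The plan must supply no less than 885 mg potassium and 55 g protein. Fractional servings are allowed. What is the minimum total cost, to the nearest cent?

This is a tiny linear program; its minimum lies at a vertex of the feasible set. List the vertices and price them.
chicken breast only: max(885/271, 55/23) = 3.266 servings → $7.35.
hummus only: max(885/160, 55/3) = 18.33 servings → $13.75.
chicken breast + hummus with both tight: 2.143 servings and 1.901 servings → $6.25.
The minimum over all feasible corners is $6.25.

$6.25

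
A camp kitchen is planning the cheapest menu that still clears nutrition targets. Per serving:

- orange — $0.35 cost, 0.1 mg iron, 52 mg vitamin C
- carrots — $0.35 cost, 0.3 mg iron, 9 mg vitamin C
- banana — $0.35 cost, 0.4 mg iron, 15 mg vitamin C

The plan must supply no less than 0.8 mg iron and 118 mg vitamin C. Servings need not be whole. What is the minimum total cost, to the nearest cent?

A basic optimal solution has at most two foods positive. Try each food alone and each pair with both targets met exactly.
orange only: max(0.8/0.1, 118/52) = 8 servings → $2.80.
carrots only: max(0.8/0.3, 118/9) = 13.11 servings → $4.59.
banana only: max(0.8/0.4, 118/15) = 7.867 servings → $2.75.
orange + carrots with both tight: 1.918 servings and 2.027 servings → $1.38.
orange + banana with both tight: 1.824 servings and 1.544 servings → $1.18.
carrots + banana: the both-tight solution has a negative serving — not a feasible corner.
Cheapest feasible corner: $1.18.

$1.18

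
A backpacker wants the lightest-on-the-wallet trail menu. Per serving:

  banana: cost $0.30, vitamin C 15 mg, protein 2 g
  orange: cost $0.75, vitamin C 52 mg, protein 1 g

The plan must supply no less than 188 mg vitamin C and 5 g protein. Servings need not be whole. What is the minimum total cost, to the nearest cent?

$2.78

banana only: max(188/15, 5/2) = 12.53 servings → $3.76.
orange only: max(188/52, 5/1) = 5 servings → $3.75.
banana + orange with both tight: 0.809 servings and 3.382 servings → $2.78.
Cheapest feasible corner: $2.78.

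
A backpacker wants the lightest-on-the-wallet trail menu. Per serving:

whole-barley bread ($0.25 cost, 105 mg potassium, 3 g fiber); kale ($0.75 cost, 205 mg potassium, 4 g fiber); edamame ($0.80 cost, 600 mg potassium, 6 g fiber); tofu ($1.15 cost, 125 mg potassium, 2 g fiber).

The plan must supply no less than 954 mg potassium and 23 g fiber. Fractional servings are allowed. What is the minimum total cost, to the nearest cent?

Minimising a linear cost over {potassium ≥ 954, fiber ≥ 23, servings ≥ 0} — the optimum is at a vertex, using one or two foods.
whole-barley bread only: max(954/105, 23/3) = 9.086 servings → $2.27.
kale only: max(954/205, 23/4) = 5.75 servings → $4.31.
edamame only: max(954/600, 23/6) = 3.833 servings → $3.07.
tofu only: max(954/125, 23/2) = 11.5 servings → $13.22.
whole-barley bread + kale with both tight: 4.61 servings and 2.292 servings → $2.87.
whole-barley bread + edamame with both tight: 6.903 servings and 0.3821 servings → $2.03.
whole-barley bread + tofu with both tight: 5.861 servings and 2.709 servings → $4.58.
kale + edamame: intersection lies outside the first quadrant.
kale + tofu: the both-tight solution has a negative serving — not a feasible corner.
edamame + tofu: the both-tight solution has a negative serving — not a feasible corner.
The minimum over all feasible corners is $2.03.

$2.03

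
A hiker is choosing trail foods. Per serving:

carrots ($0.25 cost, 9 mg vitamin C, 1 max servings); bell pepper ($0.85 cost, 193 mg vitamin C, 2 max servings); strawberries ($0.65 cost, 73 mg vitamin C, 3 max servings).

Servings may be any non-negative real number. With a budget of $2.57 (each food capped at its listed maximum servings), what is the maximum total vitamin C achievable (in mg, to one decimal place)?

Vitamin C per dollar: bell pepper 227.1, strawberries 112.3, carrots 36.
Take 2 servings of bell pepper: spends $1.70, +386.0 mg vitamin C (running total 386.0 mg).
Take 1.338 servings of strawberries: spends $0.87, +97.7 mg vitamin C (running total 483.7 mg).
Greedy by best ratio exhausts the cost allowance optimally: 483.7 mg.

483.7 mg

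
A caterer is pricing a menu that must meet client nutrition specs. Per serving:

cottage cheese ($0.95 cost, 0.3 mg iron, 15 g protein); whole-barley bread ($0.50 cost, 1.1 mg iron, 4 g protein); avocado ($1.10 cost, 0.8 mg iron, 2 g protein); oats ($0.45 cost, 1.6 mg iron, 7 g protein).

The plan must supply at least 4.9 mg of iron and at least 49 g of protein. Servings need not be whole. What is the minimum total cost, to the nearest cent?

Minimising a linear cost over {iron ≥ 4.9, protein ≥ 49, servings ≥ 0} — the optimum is at a vertex, using one or two foods.
cottage cheese only: max(4.9/0.3, 49/15) = 16.33 servings → $15.52.
whole-barley bread only: max(4.9/1.1, 49/4) = 12.25 servings → $6.12.
avocado only: max(4.9/0.8, 49/2) = 24.5 servings → $26.95.
oats only: max(4.9/1.6, 49/7) = 7 servings → $3.15.
cottage cheese + whole-barley bread with both tight: 2.242 servings and 3.843 servings → $4.05.
cottage cheese + avocado with both tight: 2.579 servings and 5.158 servings → $8.12.
cottage cheese + oats with both tight: 2.014 servings and 2.685 servings → $3.12.
whole-barley bread + avocado: intersection lies outside the first quadrant.
whole-barley bread + oats: the both-tight solution has a negative serving — not a feasible corner.
avocado + oats with both targets exact would need a negative amount; discard.
So the least-cost plan costs $3.12.

$3.12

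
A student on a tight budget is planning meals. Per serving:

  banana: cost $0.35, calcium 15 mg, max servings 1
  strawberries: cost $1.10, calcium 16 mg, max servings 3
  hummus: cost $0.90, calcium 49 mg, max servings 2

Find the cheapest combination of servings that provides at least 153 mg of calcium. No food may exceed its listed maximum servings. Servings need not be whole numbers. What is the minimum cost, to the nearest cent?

$4.90

Cost per mg of calcium: hummus $0.0184, banana $0.0233, strawberries $0.0688.
Take 2 servings of hummus: +98.0 mg calcium for $1.80 (total $1.80, still need 55.0 mg).
Take 1 serving of banana: +15.0 mg calcium for $0.35 (total $2.15, still need 40.0 mg).
Take 2.5 servings of strawberries: +40.0 mg calcium for $2.75 (total $4.90, still need 0.0 mg).
Greedy by cheapest-per-mg is optimal for a single linear constraint, so the minimum cost is $4.90.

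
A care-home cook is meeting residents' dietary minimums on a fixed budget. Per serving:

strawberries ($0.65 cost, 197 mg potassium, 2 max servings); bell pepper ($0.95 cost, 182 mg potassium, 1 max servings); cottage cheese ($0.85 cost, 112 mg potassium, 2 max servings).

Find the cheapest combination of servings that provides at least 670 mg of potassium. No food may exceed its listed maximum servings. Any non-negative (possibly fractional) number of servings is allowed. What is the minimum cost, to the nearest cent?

$2.96

Cost per mg of potassium: strawberries $0.0033, bell pepper $0.0052, cottage cheese $0.0076.
Take 2 servings of strawberries: +394.0 mg potassium for $1.30 (total $1.30, still need 276.0 mg).
Take 1 serving of bell pepper: +182.0 mg potassium for $0.95 (total $2.25, still need 94.0 mg).
Take 0.8393 servings of cottage cheese: +94.0 mg potassium for $0.71 (total $2.96, still need 0.0 mg).
Greedy by cheapest-per-mg is optimal for a single linear constraint, so the minimum cost is $2.96.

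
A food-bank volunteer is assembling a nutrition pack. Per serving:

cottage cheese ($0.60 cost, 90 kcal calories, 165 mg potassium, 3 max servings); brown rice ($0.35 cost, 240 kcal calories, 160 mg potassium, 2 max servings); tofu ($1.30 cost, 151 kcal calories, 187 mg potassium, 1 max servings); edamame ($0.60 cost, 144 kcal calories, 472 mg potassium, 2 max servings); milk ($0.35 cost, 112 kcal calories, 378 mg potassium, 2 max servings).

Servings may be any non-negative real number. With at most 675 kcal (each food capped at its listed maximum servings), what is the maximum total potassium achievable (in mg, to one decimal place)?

1998.8 mg

Potassium per kcal: milk 3.375, edamame 3.278, cottage cheese 1.833, tofu 1.238, brown rice 0.6667.
Take 2 servings of milk: uses 224 kcal, +756.0 mg potassium (running total 756.0 mg).
Take 2 servings of edamame: uses 288 kcal, +944.0 mg potassium (running total 1700.0 mg).
Take 1.811 servings of cottage cheese: uses 163 kcal, +298.8 mg potassium (running total 1998.8 mg).
Filling greedily by potassium-per-kcal is optimal for one linear limit, giving 1998.8 mg.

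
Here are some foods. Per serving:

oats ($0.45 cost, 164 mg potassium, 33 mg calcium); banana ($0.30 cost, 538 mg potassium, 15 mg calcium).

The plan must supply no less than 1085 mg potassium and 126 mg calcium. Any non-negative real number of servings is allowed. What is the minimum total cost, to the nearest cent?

For a min-cost LP with two ≥-constraints, a basic feasible solution has at most two positive variables.
oats only: max(1085/164, 126/33) = 6.616 servings → $2.98.
banana only: max(1085/538, 126/15) = 8.4 servings → $2.52.
oats + banana with both tight: 3.368 servings and 0.99 servings → $1.81.
Cheapest feasible corner: $1.81.

$1.81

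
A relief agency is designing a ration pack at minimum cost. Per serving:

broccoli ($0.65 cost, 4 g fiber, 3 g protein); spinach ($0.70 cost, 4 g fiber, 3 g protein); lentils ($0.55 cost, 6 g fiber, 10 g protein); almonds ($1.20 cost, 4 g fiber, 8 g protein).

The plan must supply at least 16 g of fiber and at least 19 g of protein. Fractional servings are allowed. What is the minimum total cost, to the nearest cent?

The cheapest plan sits at a corner of the feasible region — with two constraints it uses at most two foods.
broccoli only: max(16/4, 19/3) = 6.333 servings → $4.12.
spinach only: max(16/4, 19/3) = 6.333 servings → $4.43.
lentils only: max(16/6, 19/10) = 2.667 servings → $1.47.
almonds only: max(16/4, 19/8) = 4 servings → $4.80.
broccoli + spinach (both tight): parallel constraints — no distinct corner.
broccoli + lentils with both tight: 2.091 servings and 1.273 servings → $2.06.
broccoli + almonds with both tight: 2.6 servings and 1.4 servings → $3.37.
spinach + lentils with both tight: 2.091 servings and 1.273 servings → $2.16.
spinach + almonds with both tight: 2.6 servings and 1.4 servings → $3.50.
lentils + almonds with both targets exact would need a negative amount; discard.
So the least-cost plan costs $1.47.

$1.47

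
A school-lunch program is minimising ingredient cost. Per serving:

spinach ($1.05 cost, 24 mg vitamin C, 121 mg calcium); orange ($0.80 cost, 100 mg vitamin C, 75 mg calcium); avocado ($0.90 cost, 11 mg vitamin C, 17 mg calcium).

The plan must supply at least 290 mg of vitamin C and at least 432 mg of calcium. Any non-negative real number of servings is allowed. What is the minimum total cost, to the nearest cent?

$4.11

For a min-cost LP with two ≥-constraints, a basic feasible solution has at most two positive variables.
spinach only: max(290/24, 432/121) = 12.08 servings → $12.69.
orange only: max(290/100, 432/75) = 5.76 servings → $4.61.
avocado only: max(290/11, 432/17) = 26.36 servings → $23.73.
spinach + orange with both tight: 2.083 servings and 2.4 servings → $4.11.
spinach + avocado: intersection lies outside the first quadrant.
orange + avocado with both tight: 0.2034 servings and 24.51 servings → $22.23.
So the least-cost plan costs $4.11.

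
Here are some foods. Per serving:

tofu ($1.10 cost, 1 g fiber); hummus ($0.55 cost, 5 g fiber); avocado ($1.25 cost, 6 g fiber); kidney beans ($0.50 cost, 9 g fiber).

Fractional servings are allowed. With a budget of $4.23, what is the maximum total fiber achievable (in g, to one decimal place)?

76.1 g

Fiber per dollar: kidney beans 18, hummus 9.091, avocado 4.8, tofu 0.9091.
With no serving limits, spend the whole cost allowance on kidney beans: $4.23 / $0.50 × 9 g = 76.1 g.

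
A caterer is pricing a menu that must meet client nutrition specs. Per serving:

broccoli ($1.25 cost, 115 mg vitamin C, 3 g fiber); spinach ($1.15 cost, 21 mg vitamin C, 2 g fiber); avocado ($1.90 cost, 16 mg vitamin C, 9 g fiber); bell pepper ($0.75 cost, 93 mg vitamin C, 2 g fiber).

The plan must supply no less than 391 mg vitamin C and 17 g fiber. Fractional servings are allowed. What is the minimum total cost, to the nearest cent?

At the optimum either one food covers both requirements or two foods hit both targets exactly; no other combination can be cheaper.
broccoli only: max(391/115, 17/3) = 5.667 servings → $7.08.
spinach only: max(391/21, 17/2) = 18.62 servings → $21.41.
avocado only: max(391/16, 17/9) = 24.44 servings → $46.43.
bell pepper only: max(391/93, 17/2) = 8.5 servings → $6.38.
broccoli + spinach with both tight: 2.545 servings and 4.683 servings → $8.57.
broccoli + avocado with both tight: 3.29 servings and 0.7923 servings → $5.62.
broccoli + bell pepper with both targets exact would need a negative amount; discard.
spinach + avocado with both targets exact would need a negative amount; discard.
spinach + bell pepper with both tight: 5.549 servings and 2.951 servings → $8.59.
avocado + bell pepper with both tight: 0.9925 servings and 4.034 servings → $4.91.
So the least-cost plan costs $4.91.

$4.91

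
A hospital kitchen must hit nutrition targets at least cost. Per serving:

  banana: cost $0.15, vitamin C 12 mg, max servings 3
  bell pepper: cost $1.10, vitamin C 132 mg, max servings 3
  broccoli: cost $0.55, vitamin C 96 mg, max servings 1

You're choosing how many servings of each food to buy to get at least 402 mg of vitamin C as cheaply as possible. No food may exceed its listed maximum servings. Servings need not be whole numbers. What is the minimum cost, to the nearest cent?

Cost per mg of vitamin C: broccoli $0.0057, bell pepper $0.0083, banana $0.0125.
Take 1 serving of broccoli: +96.0 mg vitamin C for $0.55 (total $0.55, still need 306.0 mg).
Take 2.318 servings of bell pepper: +306.0 mg vitamin C for $2.55 (total $3.10, still need 0.0 mg).
Filling from the cheapest source first is optimal under one linear minimum: $3.10.

$3.10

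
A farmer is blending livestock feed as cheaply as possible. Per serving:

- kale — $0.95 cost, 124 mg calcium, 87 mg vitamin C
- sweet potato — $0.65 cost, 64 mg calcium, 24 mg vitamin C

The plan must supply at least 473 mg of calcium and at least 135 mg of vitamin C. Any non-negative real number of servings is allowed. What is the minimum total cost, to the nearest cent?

For a min-cost LP with two ≥-constraints, a basic feasible solution has at most two positive variables.
kale only: max(473/124, 135/87) = 3.815 servings → $3.62.
sweet potato only: max(473/64, 135/24) = 7.391 servings → $4.80.
kale + sweet potato: the both-tight solution has a negative serving — not a feasible corner.
So the least-cost plan costs $3.62.

$3.62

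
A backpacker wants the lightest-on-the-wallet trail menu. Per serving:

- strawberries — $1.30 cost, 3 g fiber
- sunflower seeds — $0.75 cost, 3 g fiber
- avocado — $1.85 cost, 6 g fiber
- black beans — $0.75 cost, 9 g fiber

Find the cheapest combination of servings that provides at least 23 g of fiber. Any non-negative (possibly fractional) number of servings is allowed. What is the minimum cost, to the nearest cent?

$1.92

Cost per g of fiber: black beans $0.0833, sunflower seeds $0.2500, avocado $0.3083, strawberries $0.4333.
With no serving limits, use only black beans: 23 g / 9 g = 2.556 servings × $0.75 = $1.92.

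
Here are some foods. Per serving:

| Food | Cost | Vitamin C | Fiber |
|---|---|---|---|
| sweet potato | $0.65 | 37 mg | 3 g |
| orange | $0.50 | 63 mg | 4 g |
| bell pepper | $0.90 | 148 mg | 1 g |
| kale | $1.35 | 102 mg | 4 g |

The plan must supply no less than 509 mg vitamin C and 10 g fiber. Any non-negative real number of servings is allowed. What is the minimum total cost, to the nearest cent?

$3.31

The cheapest plan sits at a corner of the feasible region — with two constraints it uses at most two foods.
sweet potato only: max(509/37, 10/3) = 13.76 servings → $8.94.
orange only: max(509/63, 10/4) = 8.079 servings → $4.04.
bell pepper only: max(509/148, 10/1) = 10 servings → $9.00.
kale only: max(509/102, 10/4) = 4.99 servings → $6.74.
sweet potato + orange: intersection lies outside the first quadrant.
sweet potato + bell pepper with both tight: 2.386 servings and 2.843 servings → $4.11.
sweet potato + kale: intersection lies outside the first quadrant.
orange + bell pepper with both tight: 1.836 servings and 2.658 servings → $3.31.
orange + kale: the both-tight solution has a negative serving — not a feasible corner.
bell pepper + kale with both tight: 2.073 servings and 1.982 servings → $4.54.
The minimum over all feasible corners is $3.31.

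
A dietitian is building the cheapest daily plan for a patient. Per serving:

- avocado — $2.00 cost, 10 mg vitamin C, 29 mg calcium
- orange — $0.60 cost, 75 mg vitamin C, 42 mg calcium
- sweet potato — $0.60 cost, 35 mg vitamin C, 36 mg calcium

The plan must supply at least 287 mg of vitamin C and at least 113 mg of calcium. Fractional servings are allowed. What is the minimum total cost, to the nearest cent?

$2.30

Two binding constraints pin down two serving amounts, so the optimal mix uses at most two foods. The candidates are each food alone (scaled to the tighter of vitamin C/calcium) and each pair with both constraints tight.
avocado only: max(287/10, 113/29) = 28.7 servings → $57.40.
orange only: max(287/75, 113/42) = 3.827 servings → $2.30.
sweet potato only: max(287/35, 113/36) = 8.2 servings → $4.92.
avocado + orange: the both-tight solution has a negative serving — not a feasible corner.
avocado + sweet potato with both targets exact would need a negative amount; discard.
orange + sweet potato: the both-tight solution has a negative serving — not a feasible corner.
The minimum over all feasible corners is $2.30.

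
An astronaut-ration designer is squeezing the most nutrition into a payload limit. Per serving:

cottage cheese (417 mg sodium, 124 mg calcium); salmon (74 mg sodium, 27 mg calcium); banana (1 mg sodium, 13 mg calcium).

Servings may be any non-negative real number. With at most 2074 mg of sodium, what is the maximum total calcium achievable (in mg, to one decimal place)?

Calcium per mg sodium: banana 13, salmon 0.3649, cottage cheese 0.2974.
With no serving limits, spend the whole sodium allowance on banana: 2074 mg / 1 mg × 13 mg = 26962.0 mg.

26962.0 mg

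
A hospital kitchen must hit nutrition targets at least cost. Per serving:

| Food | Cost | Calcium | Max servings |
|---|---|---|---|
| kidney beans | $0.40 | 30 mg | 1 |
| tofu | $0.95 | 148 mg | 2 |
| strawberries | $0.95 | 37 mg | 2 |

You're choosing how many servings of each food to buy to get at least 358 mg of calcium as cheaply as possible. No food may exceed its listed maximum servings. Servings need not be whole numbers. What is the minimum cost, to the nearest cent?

Cost per mg of calcium: tofu $0.0064, kidney beans $0.0133, strawberries $0.0257.
Take 2 servings of tofu: +296.0 mg calcium for $1.90 (total $1.90, still need 62.0 mg).
Take 1 serving of kidney beans: +30.0 mg calcium for $0.40 (total $2.30, still need 32.0 mg).
Take 0.8649 servings of strawberries: +32.0 mg calcium for $0.82 (total $3.12, still need 0.0 mg).
Filling from the cheapest source first is optimal under one linear minimum: $3.12.

$3.12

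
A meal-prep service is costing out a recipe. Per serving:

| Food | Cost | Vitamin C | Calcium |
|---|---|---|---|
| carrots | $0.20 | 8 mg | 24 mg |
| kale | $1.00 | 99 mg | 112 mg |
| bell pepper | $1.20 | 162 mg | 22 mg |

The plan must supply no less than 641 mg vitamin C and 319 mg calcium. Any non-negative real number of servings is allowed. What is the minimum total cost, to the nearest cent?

$5.38

A basic optimal solution has at most two foods positive. Try each food alone and each pair with both targets met exactly.
carrots only: max(641/8, 319/24) = 80.12 servings → $16.02.
kale only: max(641/99, 319/112) = 6.475 servings → $6.47.
bell pepper only: max(641/162, 319/22) = 14.5 servings → $17.40.
carrots + kale: the both-tight solution has a negative serving — not a feasible corner.
carrots + bell pepper with both tight: 10.12 servings and 3.457 servings → $6.17.
kale + bell pepper with both tight: 2.354 servings and 2.519 servings → $5.38.
So the least-cost plan costs $5.38.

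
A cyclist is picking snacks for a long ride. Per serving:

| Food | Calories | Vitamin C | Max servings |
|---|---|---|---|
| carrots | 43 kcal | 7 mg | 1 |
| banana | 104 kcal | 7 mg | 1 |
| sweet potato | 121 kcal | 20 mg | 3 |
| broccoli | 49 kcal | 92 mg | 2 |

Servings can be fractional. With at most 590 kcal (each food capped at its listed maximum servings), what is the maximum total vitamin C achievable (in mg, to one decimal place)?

256.8 mg

Vitamin C per kcal: broccoli 1.878, sweet potato 0.1653, carrots 0.1628, banana 0.06731.
Take 2 servings of broccoli: uses 98 kcal, +184.0 mg vitamin C (running total 184.0 mg).
Take 3 servings of sweet potato: uses 363 kcal, +60.0 mg vitamin C (running total 244.0 mg).
Take 1 serving of carrots: uses 43 kcal, +7.0 mg vitamin C (running total 251.0 mg).
Take 0.8269 servings of banana: uses 86 kcal, +5.8 mg vitamin C (running total 256.8 mg).
Greedy by best ratio exhausts the calories allowance optimally: 256.8 mg.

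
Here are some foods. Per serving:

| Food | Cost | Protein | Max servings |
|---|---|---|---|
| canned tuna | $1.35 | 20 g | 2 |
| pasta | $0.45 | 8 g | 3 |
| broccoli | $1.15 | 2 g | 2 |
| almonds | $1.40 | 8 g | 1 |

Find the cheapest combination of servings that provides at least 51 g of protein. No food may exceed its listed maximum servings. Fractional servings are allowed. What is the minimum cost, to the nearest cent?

Cost per g of protein: pasta $0.0563, canned tuna $0.0675, almonds $0.1750, broccoli $0.5750.
Take 3 servings of pasta: +24.0 g protein for $1.35 (total $1.35, still need 27.0 g).
Take 1.35 servings of canned tuna: +27.0 g protein for $1.82 (total $3.17, still need 0.0 g).
Filling from the cheapest source first is optimal under one linear minimum: $3.17.

$3.17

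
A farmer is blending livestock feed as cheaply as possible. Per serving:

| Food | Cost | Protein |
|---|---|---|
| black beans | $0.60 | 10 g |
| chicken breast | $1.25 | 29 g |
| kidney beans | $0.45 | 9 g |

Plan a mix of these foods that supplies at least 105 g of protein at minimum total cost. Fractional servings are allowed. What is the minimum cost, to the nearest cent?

Cost per g of protein: chicken breast $0.0431, kidney beans $0.0500, black beans $0.0600.
With no serving limits, use only chicken breast: 105 g / 29 g = 3.621 servings × $1.25 = $4.53.

$4.53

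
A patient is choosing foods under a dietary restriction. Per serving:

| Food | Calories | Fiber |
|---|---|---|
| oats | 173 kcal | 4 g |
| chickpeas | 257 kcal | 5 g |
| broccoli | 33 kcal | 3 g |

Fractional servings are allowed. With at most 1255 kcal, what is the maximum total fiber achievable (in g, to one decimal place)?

Fiber per kcal: broccoli 0.09091, oats 0.02312, chickpeas 0.01946.
With no serving limits, spend the whole calories allowance on broccoli: 1255 kcal / 33 kcal × 3 g = 114.1 g.

114.1 g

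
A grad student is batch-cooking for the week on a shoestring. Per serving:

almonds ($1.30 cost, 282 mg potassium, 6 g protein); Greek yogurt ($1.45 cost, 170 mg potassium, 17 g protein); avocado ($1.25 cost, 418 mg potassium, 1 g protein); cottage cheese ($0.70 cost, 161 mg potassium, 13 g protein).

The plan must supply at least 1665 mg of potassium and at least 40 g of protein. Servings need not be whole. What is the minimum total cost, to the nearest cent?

Check every corner: each single food scaled to meet both minima, and each pair solved so both constraints bind.
almonds only: max(1665/282, 40/6) = 6.667 servings → $8.67.
Greek yogurt only: max(1665/170, 40/17) = 9.794 servings → $14.20.
avocado only: max(1665/418, 40/1) = 40 servings → $50.00.
cottage cheese only: max(1665/161, 40/13) = 10.34 servings → $7.24.
almonds + Greek yogurt with both tight: 5.698 servings and 0.3418 servings → $7.90.
almonds + avocado: intersection lies outside the first quadrant.
almonds + cottage cheese with both tight: 5.631 servings and 0.4778 servings → $7.66.
Greek yogurt + avocado with both tight: 2.171 servings and 3.1 servings → $7.02.
Greek yogurt + cottage cheese: the both-tight solution has a negative serving — not a feasible corner.
avocado + cottage cheese with both tight: 2.884 servings and 2.855 servings → $5.60.
So the least-cost plan costs $5.60.

$5.60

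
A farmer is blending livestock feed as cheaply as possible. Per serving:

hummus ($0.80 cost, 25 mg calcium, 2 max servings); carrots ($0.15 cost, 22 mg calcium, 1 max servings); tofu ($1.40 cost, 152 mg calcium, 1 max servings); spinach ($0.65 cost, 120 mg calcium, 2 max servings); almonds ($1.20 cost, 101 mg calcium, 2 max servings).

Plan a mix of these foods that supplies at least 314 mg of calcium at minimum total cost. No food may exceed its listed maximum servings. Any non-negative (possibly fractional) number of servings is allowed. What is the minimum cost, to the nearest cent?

Cost per mg of calcium: spinach $0.0054, carrots $0.0068, tofu $0.0092, almonds $0.0119, hummus $0.0320.
Take 2 servings of spinach: +240.0 mg calcium for $1.30 (total $1.30, still need 74.0 mg).
Take 1 serving of carrots: +22.0 mg calcium for $0.15 (total $1.45, still need 52.0 mg).
Take 0.3421 servings of tofu: +52.0 mg calcium for $0.48 (total $1.93, still need 0.0 mg).
Greedy by cheapest-per-mg is optimal for a single linear constraint, so the minimum cost is $1.93.

$1.93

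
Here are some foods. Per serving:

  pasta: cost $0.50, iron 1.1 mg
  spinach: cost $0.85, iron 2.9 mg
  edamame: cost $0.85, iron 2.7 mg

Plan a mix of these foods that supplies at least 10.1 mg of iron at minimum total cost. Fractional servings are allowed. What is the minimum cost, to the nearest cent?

$2.96

Cost per mg of iron: spinach $0.2931, edamame $0.3148, pasta $0.4545.
With no serving limits, use only spinach: 10.1 mg / 2.9 mg = 3.483 servings × $0.85 = $2.96.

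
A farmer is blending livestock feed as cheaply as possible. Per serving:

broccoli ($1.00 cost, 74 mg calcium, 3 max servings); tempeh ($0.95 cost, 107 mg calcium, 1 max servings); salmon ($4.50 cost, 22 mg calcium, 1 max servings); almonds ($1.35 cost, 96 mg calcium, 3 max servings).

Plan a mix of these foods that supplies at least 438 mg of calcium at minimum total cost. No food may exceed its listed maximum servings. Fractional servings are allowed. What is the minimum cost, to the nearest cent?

Cost per mg of calcium: tempeh $0.0089, broccoli $0.0135, almonds $0.0141, salmon $0.2045.
Take 1 serving of tempeh: +107.0 mg calcium for $0.95 (total $0.95, still need 331.0 mg).
Take 3 servings of broccoli: +222.0 mg calcium for $3.00 (total $3.95, still need 109.0 mg).
Take 1.135 servings of almonds: +109.0 mg calcium for $1.53 (total $5.48, still need 0.0 mg).
Filling from the cheapest source first is optimal under one linear minimum: $5.48.

$5.48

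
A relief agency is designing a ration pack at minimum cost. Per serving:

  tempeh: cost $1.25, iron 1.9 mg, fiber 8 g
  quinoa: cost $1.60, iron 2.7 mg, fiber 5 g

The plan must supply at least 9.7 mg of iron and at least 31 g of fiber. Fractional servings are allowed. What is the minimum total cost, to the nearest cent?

$6.11

tempeh only: max(9.7/1.9, 31/8) = 5.105 servings → $6.38.
quinoa only: max(9.7/2.7, 31/5) = 6.2 servings → $9.92.
tempeh + quinoa with both tight: 2.909 servings and 1.545 servings → $6.11.
So the least-cost plan costs $6.11.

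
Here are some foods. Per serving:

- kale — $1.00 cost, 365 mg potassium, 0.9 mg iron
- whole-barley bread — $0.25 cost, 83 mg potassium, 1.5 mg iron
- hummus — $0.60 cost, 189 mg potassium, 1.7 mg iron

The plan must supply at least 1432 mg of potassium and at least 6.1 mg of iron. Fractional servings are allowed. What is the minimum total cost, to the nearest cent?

$3.97

An LP optimum is at a vertex; with two nutrient constraints at most two foods are used. Check each candidate.
kale only: max(1432/365, 6.1/0.9) = 6.778 servings → $6.78.
whole-barley bread only: max(1432/83, 6.1/1.5) = 17.25 servings → $4.31.
hummus only: max(1432/189, 6.1/1.7) = 7.577 servings → $4.55.
kale + whole-barley bread with both tight: 3.472 servings and 1.983 servings → $3.97.
kale + hummus with both tight: 2.845 servings and 2.082 servings → $4.09.
whole-barley bread + hummus: the both-tight solution has a negative serving — not a feasible corner.
Cheapest feasible corner: $3.97.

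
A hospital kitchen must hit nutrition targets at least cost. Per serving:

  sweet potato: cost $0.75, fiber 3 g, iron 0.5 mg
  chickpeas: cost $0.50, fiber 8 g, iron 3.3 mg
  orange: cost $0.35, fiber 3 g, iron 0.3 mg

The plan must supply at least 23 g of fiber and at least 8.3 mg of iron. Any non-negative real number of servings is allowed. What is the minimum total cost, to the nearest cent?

The cheapest plan sits at a corner of the feasible region — with two constraints it uses at most two foods.
sweet potato only: max(23/3, 8.3/0.5) = 16.6 servings → $12.45.
chickpeas only: max(23/8, 8.3/3.3) = 2.875 servings → $1.44.
orange only: max(23/3, 8.3/0.3) = 27.67 servings → $9.68.
sweet potato + chickpeas with both tight: 1.61 servings and 2.271 servings → $2.34.
sweet potato + orange: intersection lies outside the first quadrant.
chickpeas + orange with both tight: 2.4 servings and 1.267 servings → $1.64.
So the least-cost plan costs $1.44.

$1.44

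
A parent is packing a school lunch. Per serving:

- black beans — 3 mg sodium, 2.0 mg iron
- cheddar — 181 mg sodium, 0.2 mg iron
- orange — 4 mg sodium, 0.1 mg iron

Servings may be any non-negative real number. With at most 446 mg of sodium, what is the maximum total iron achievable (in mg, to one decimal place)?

Iron per mg sodium: black beans 0.6667, orange 0.025, cheddar 0.001105.
With no serving limits, spend the whole sodium allowance on black beans: 446 mg / 3 mg × 2.0 mg = 297.3 mg.

297.3 mg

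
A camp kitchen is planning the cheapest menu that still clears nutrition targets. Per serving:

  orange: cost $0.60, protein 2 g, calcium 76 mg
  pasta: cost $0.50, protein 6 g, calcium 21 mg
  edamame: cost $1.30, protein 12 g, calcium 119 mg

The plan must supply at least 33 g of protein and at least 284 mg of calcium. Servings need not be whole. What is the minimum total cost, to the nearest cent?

$3.41

With two linear requirements the optimum uses one or two foods; enumerate the corners.
orange only: max(33/2, 284/76) = 16.5 servings → $9.90.
pasta only: max(33/6, 284/21) = 13.52 servings → $6.76.
edamame only: max(33/12, 284/119) = 2.75 servings → $3.58.
orange + pasta with both tight: 2.442 servings and 4.686 servings → $3.81.
orange + edamame with both targets exact would need a negative amount; discard.
pasta + edamame with both tight: 1.123 servings and 2.188 servings → $3.41.
Cheapest feasible corner: $3.41.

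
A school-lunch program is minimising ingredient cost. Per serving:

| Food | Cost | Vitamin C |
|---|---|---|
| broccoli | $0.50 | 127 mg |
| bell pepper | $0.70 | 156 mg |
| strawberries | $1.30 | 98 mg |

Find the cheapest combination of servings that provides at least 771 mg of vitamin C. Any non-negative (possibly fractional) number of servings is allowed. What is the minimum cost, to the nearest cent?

Cost per mg of vitamin C: broccoli $0.0039, bell pepper $0.0045, strawberries $0.0133.
With no serving limits, use only broccoli: 771 mg / 127 mg = 6.071 servings × $0.50 = $3.04.

$3.04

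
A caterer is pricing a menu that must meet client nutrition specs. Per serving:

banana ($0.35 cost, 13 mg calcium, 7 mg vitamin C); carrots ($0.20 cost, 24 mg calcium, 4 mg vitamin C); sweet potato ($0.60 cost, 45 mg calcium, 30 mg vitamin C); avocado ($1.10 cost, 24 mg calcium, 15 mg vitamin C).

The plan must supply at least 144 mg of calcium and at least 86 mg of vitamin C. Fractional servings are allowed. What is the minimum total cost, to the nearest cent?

Check every corner: each single food scaled to meet both minima, and each pair solved so both constraints bind.
banana only: max(144/13, 86/7) = 12.29 servings → $4.30.
carrots only: max(144/24, 86/4) = 21.5 servings → $4.30.
sweet potato only: max(144/45, 86/30) = 3.2 servings → $1.92.
avocado only: max(144/24, 86/15) = 6 servings → $6.60.
banana + carrots: the both-tight solution has a negative serving — not a feasible corner.
banana + sweet potato with both tight: 6 servings and 1.467 servings → $2.98.
banana + avocado with both tight: 3.556 servings and 4.074 servings → $5.73.
carrots + sweet potato with both tight: 0.8333 servings and 2.756 servings → $1.82.
carrots + avocado with both tight: 0.3636 servings and 5.636 servings → $6.27.
sweet potato + avocado: the both-tight solution has a negative serving — not a feasible corner.
Cheapest feasible corner: $1.82.

$1.82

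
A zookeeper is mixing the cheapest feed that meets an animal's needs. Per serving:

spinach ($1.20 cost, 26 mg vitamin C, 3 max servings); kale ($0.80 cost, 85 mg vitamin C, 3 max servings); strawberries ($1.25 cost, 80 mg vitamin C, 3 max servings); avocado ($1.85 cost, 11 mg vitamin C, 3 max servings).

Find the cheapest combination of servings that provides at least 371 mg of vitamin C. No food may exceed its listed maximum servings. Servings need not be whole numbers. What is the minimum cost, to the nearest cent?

$4.21

Cost per mg of vitamin C: kale $0.0094, strawberries $0.0156, spinach $0.0462, avocado $0.1682.
Take 3 servings of kale: +255.0 mg vitamin C for $2.40 (total $2.40, still need 116.0 mg).
Take 1.45 servings of strawberries: +116.0 mg vitamin C for $1.81 (total $4.21, still need 0.0 mg).
Greedy by cheapest-per-mg is optimal for a single linear constraint, so the minimum cost is $4.21.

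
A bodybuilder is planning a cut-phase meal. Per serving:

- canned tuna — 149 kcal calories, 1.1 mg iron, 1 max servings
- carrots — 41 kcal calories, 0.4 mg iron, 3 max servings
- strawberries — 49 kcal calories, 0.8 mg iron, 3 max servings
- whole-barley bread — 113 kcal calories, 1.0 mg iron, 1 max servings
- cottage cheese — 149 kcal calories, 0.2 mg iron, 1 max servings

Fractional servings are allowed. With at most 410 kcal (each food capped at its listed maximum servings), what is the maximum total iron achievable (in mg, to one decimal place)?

Iron per kcal: strawberries 0.01633, carrots 0.009756, whole-barley bread 0.00885, canned tuna 0.007383, cottage cheese 0.001342.
Take 3 servings of strawberries: uses 147 kcal, +2.4 mg iron (running total 2.4 mg).
Take 3 servings of carrots: uses 123 kcal, +1.2 mg iron (running total 3.6 mg).
Take 1 serving of whole-barley bread: uses 113 kcal, +1.0 mg iron (running total 4.6 mg).
Take 0.1812 servings of canned tuna: uses 27 kcal, +0.2 mg iron (running total 4.8 mg).
Filling greedily by iron-per-kcal is optimal for one linear limit, giving 4.8 mg.

4.8 mg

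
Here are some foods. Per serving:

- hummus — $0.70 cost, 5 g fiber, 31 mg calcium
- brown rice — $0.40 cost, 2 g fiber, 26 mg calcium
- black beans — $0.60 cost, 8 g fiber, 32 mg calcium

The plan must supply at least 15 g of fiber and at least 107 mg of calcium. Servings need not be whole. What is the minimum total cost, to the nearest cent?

$1.78

Compare the cost at each extreme point of the feasible region.
hummus only: max(15/5, 107/31) = 3.452 servings → $2.42.
brown rice only: max(15/2, 107/26) = 7.5 servings → $3.00.
black beans only: max(15/8, 107/32) = 3.344 servings → $2.01.
hummus + brown rice with both tight: 2.588 servings and 1.029 servings → $2.22.
hummus + black beans with both targets exact would need a negative amount; discard.
brown rice + black beans with both tight: 2.611 servings and 1.222 servings → $1.78.
So the least-cost plan costs $1.78.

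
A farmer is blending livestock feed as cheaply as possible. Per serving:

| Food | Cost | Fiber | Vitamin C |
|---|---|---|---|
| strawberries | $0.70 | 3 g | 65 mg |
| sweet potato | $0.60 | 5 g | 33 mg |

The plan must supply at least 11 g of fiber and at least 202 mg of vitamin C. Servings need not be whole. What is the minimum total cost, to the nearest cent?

Two binding constraints pin down two serving amounts, so the optimal mix uses at most two foods. The candidates are each food alone (scaled to the tighter of fiber/vitamin C) and each pair with both constraints tight.
strawberries only: max(11/3, 202/65) = 3.667 servings → $2.57.
sweet potato only: max(11/5, 202/33) = 6.121 servings → $3.67.
strawberries + sweet potato with both tight: 2.863 servings and 0.4823 servings → $2.29.
Cheapest feasible corner: $2.29.

$2.29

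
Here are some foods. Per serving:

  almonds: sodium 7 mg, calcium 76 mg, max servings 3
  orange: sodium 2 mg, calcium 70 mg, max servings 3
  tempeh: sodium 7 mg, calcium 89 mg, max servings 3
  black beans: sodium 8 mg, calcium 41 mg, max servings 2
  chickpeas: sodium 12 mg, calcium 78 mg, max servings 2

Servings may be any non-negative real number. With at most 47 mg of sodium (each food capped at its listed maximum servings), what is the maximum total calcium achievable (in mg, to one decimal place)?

694.1 mg

Calcium per mg sodium: orange 35, tempeh 12.71, almonds 10.86, chickpeas 6.5, black beans 5.125.
Take 3 servings of orange: uses 6 mg sodium, +210.0 mg calcium (running total 210.0 mg).
Take 3 servings of tempeh: uses 21 mg sodium, +267.0 mg calcium (running total 477.0 mg).
Take 2.857 servings of almonds: uses 20 mg sodium, +217.1 mg calcium (running total 694.1 mg).
Filling greedily by calcium-per-mg sodium is optimal for one linear limit, giving 694.1 mg.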